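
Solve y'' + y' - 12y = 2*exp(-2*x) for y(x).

y = -exp(-2*x)/5 + C1*exp(-4*x) + C2*exp(3*x)

Characteristic equation r² + r - 12 = 0 factors as (r + 4)(r - 3) = 0, so r = -4, 3.
Hence y_h = C1*exp(-4*x) + C2*exp(3*x).
Try y_p = A*exp(-2*x). Substituting into the equation and dividing by exp(-2*x) gives A = -1/5, so y_p = -exp(-2*x)/5.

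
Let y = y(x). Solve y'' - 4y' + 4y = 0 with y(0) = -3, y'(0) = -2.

y = -3*exp(2*x) + 4*x*exp(2*x)

Characteristic equation r² - 4r + 4 = 0 has discriminant (-4)² - 4·(4) = 0, so r = 2 is a repeated root.
Hence y_h = (C1 + C2*x)*exp(2*x).
Apply the initial conditions: y(0) = C1 = -3 and y'(0) = C2 + 2*C1 = -2. Solving gives C1 = -3, C2 = 4.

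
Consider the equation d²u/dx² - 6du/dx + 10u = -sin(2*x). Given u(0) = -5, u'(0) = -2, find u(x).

Characteristic equation r² - 6r + 10 = 0 has discriminant (-6)² - 4·(10) = -4 < 0, so r = 3 ± i.
Hence u_h = C1*cos(x)*exp(3*x) + C2*exp(3*x)*sin(x).
Try u_p = A*cos(2*x) + B*sin(2*x). Substituting and equating the coefficients of cos(2x) and sin(2x) gives A = -1/15, B = -1/30, so u_p = -cos(2*x)/15 - sin(2*x)/30.
General solution: u = -cos(2*x)/15 - sin(2*x)/30 + C1*cos(x)*exp(3*x) + C2*exp(3*x)*sin(x).
Apply the initial conditions: u(0) = -1/15 + C1 = -5 and u'(0) = -1/15 + C2 + 3*C1 = -2. Solving gives C1 = -74/15, C2 = 193/15.

u = -cos(2*x)/15 - sin(2*x)/30 - 74*cos(x)*exp(3*x)/15 + 193*exp(3*x)*sin(x)/15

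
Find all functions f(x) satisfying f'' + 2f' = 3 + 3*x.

f = C2 + 3*x/4 + 3*x**2/4 + C1*exp(-2*x)

Characteristic equation r² + 2r = 0 factors as (r + 2)r = 0, so r = -2, 0.
Hence f_h = C1*exp(-2*x) + C2.
Since 0 is a characteristic root (multiplicity 1), multiply the polynomial trial by x: try f_p = x*(A0 + A1*x). Substituting and matching coefficients of each power of x gives A0 = 3/4, A1 = 3/4, so f_p = 3*x/4 + 3*x^2/4.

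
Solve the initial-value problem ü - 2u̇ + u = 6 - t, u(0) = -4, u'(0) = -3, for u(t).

Characteristic equation r² - 2r + 1 = 0 has discriminant (-2)² - 4·(1) = 0, so r = 1 is a repeated root.
Hence u_h = (C1 + C2*t)*exp(t).
For the particular solution try u_p = A0 + A1*t. Substituting and matching coefficients of each power of t gives A0 = 4, A1 = -1, so u_p = 4 - t.
General solution: u = 4 - t + C1*exp(t) + C2*t*exp(t).
Apply the initial conditions: u(0) = 4 + C1 = -4 and u'(0) = -1 + C1 + C2 = -3. Solving gives C1 = -8, C2 = 6.

u = 4 - t - 8*exp(t) + 6*t*exp(t)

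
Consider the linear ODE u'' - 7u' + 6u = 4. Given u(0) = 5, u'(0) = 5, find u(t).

Characteristic equation r² - 7r + 6 = 0 factors as (r - 6)(r - 1) = 0, so r = 6, 1.
Hence u_h = C1*exp(6*t) + C2*exp(t).
For the particular solution try u_p = A0. Substituting and matching coefficients of each power of t gives A0 = 2/3, so u_p = 2/3.
General solution: u = 2/3 + C1*exp(6*t) + C2*exp(t).
Apply the initial conditions: u(0) = 2/3 + C1 + C2 = 5 and u'(0) = C2 + 6*C1 = 5. Solving gives C1 = 2/15, C2 = 21/5.

u = 2/3 + 2*exp(6*t)/15 + 21*exp(t)/5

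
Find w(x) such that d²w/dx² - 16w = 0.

Characteristic equation r² - 16 = 0 factors as (r + 4)(r - 4) = 0, so r = -4, 4.
Hence w_h = C1*exp(-4*x) + C2*exp(4*x).

w = C1*exp(-4*x) + C2*exp(4*x)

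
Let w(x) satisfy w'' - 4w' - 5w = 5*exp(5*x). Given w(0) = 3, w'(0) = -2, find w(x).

w = exp(5*x)/36 + 107*exp(-x)/36 + 5*x*exp(5*x)/6

Characteristic equation r² - 4r - 5 = 0 factors as (r - 5)(r + 1) = 0, so r = 5, -1.
Hence w_h = C1*exp(5*x) + C2*exp(-x).
Since exp(5*x) solves the homogeneous equation (r = 5 is a root of multiplicity 1), multiply the trial by x. Try w_p = A*x*exp(5*x). Substituting into the equation and dividing by exp(5*x) gives A = 5/6, so w_p = 5*x*exp(5*x)/6.
General solution: w = C1*exp(5*x) + C2*exp(-x) + 5*x*exp(5*x)/6.
Apply the initial conditions: w(0) = C1 + C2 = 3 and w'(0) = 5/6 - C2 + 5*C1 = -2. Solving gives C1 = 1/36, C2 = 107/36.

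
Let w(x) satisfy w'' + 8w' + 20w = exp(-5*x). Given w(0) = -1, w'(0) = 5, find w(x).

Characteristic equation r² + 8r + 20 = 0 has discriminant (8)² - 4·(20) = -16 < 0, so r = -4 ± 2i.
Hence w_h = C1*cos(2*x)*exp(-4*x) + C2*exp(-4*x)*sin(2*x).
Try w_p = A*exp(-5*x). Substituting into the equation and dividing by exp(-5*x) gives A = 1/5, so w_p = exp(-5*x)/5.
General solution: w = exp(-5*x)/5 + C1*cos(2*x)*exp(-4*x) + C2*exp(-4*x)*sin(2*x).
Apply the initial conditions: w(0) = 1/5 + C1 = -1 and w'(0) = -1 - 4*C1 + 2*C2 = 5. Solving gives C1 = -6/5, C2 = 3/5.

w = exp(-5*x)/5 - 6*cos(2*x)*exp(-4*x)/5 + 3*exp(-4*x)*sin(2*x)/5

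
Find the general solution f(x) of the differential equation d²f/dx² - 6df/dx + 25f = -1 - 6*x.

f = -61/625 - 6*x/25 + C1*cos(4*x)*exp(3*x) + C2*exp(3*x)*sin(4*x)

Characteristic equation r² - 6r + 25 = 0 has discriminant (-6)² - 4·(25) = -64 < 0, so r = 3 ± 4i.
Hence f_h = C1*cos(4*x)*exp(3*x) + C2*exp(3*x)*sin(4*x).
For the particular solution try f_p = A0 + A1*x. Substituting and matching coefficients of each power of x gives A0 = -61/625, A1 = -6/25, so f_p = -61/625 - 6*x/25.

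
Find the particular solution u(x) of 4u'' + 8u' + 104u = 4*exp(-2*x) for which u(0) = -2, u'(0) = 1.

Divide through by 4: u'' + 2u' + 26u = exp(-2*x).
Characteristic equation r² + 2r + 26 = 0 has discriminant (2)² - 4·(26) = -100 < 0, so r = -1 ± 5i.
Hence u_h = C1*cos(5*x)*exp(-x) + C2*exp(-x)*sin(5*x).
Try u_p = A*exp(-2*x). Substituting into the equation and dividing by exp(-2*x) gives A = 1/26, so u_p = exp(-2*x)/26.
General solution: u = exp(-2*x)/26 + C1*cos(5*x)*exp(-x) + C2*exp(-x)*sin(5*x).
Apply the initial conditions: u(0) = 1/26 + C1 = -2 and u'(0) = -1/13 - C1 + 5*C2 = 1. Solving gives C1 = -53/26, C2 = -5/26.

u = exp(-2*x)/26 - 53*cos(5*x)*exp(-x)/26 - 5*exp(-x)*sin(5*x)/26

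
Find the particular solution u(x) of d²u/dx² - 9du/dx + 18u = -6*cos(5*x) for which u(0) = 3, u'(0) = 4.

u = -341*exp(6*x)/183 + 21*cos(5*x)/1037 + 135*sin(5*x)/1037 + 247*exp(3*x)/51

Characteristic equation r² - 9r + 18 = 0 factors as (r - 3)(r - 6) = 0, so r = 3, 6.
Hence u_h = C1*exp(3*x) + C2*exp(6*x).
Try u_p = A*cos(5*x) + B*sin(5*x). Substituting and equating the coefficients of cos(5x) and sin(5x) gives A = 21/1037, B = 135/1037, so u_p = 21*cos(5*x)/1037 + 135*sin(5*x)/1037.
General solution: u = 21*cos(5*x)/1037 + 135*sin(5*x)/1037 + C1*exp(3*x) + C2*exp(6*x).
Apply the initial conditions: u(0) = 21/1037 + C1 + C2 = 3 and u'(0) = 675/1037 + 3*C1 + 6*C2 = 4. Solving gives C1 = 247/51, C2 = -341/183.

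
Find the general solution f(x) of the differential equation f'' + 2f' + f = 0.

f = C1*exp(-x) + C2*x*exp(-x)

Characteristic equation r² + 2r + 1 = 0 has discriminant (2)² - 4·(1) = 0, so r = -1 is a repeated root.
Hence f_h = (C1 + C2*x)*exp(-x).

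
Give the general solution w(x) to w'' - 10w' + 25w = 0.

w = C1*exp(5*x) + C2*x*exp(5*x)

Characteristic equation r² - 10r + 25 = 0 has discriminant (-10)² - 4·(25) = 0, so r = 5 is a repeated root.
Hence w_h = (C1 + C2*x)*exp(5*x).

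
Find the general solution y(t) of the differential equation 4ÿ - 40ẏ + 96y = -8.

Divide through by 4: y'' - 10y' + 24y = -2.
Characteristic equation r² - 10r + 24 = 0 factors as (r - 6)(r - 4) = 0, so r = 6, 4.
Hence y_h = C1*exp(6*t) + C2*exp(4*t).
For the particular solution try y_p = A0. Substituting and matching coefficients of each power of t gives A0 = -1/12, so y_p = -1/12.

y = -1/12 + C1*exp(6*t) + C2*exp(4*t)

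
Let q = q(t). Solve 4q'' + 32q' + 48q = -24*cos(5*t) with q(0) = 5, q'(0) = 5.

Divide through by 4: q'' + 8q' + 12q = -6*cos(5*t).
Characteristic equation r² + 8r + 12 = 0 factors as (r + 6)(r + 2) = 0, so r = -6, -2.
Hence q_h = C1*exp(-6*t) + C2*exp(-2*t).
Try q_p = A*cos(5*t) + B*sin(5*t). Substituting and equating the coefficients of cos(5t) and sin(5t) gives A = 78/1769, B = -240/1769, so q_p = -240*sin(5*t)/1769 + 78*cos(5*t)/1769.
General solution: q = -240*sin(5*t)/1769 + 78*cos(5*t)/1769 + C1*exp(-6*t) + C2*exp(-2*t).
Apply the initial conditions: q(0) = 78/1769 + C1 + C2 = 5 and q'(0) = -1200/1769 - 6*C1 - 2*C2 = 5. Solving gives C1 = -951/244, C2 = 1027/116.

q = -951*exp(-6*t)/244 - 240*sin(5*t)/1769 + 78*cos(5*t)/1769 + 1027*exp(-2*t)/116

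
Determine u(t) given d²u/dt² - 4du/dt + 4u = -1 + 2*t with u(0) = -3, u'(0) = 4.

u = 1/4 + t/2 - 13*exp(2*t)/4 + 10*t*exp(2*t)

Characteristic equation r² - 4r + 4 = 0 has discriminant (-4)² - 4·(4) = 0, so r = 2 is a repeated root.
Hence u_h = (C1 + C2*t)*exp(2*t).
For the particular solution try u_p = A0 + A1*t. Substituting and matching coefficients of each power of t gives A0 = 1/4, A1 = 1/2, so u_p = 1/4 + t/2.
General solution: u = 1/4 + t/2 + C1*exp(2*t) + C2*t*exp(2*t).
Apply the initial conditions: u(0) = 1/4 + C1 = -3 and u'(0) = 1/2 + C2 + 2*C1 = 4. Solving gives C1 = -13/4, C2 = 10.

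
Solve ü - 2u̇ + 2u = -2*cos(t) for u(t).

u = -2*cos(t)/5 + 4*sin(t)/5 + C1*cos(t)*exp(t) + C2*exp(t)*sin(t)

Characteristic equation r² - 2r + 2 = 0 has discriminant (-2)² - 4·(2) = -4 < 0, so r = 1 ± i.
Hence u_h = C1*cos(t)*exp(t) + C2*exp(t)*sin(t).
Try u_p = A*cos(t) + B*sin(t). Substituting and equating the coefficients of cos(t) and sin(t) gives A = -2/5, B = 4/5, so u_p = -2*cos(t)/5 + 4*sin(t)/5.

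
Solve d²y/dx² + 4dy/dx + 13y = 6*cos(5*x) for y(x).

y = -9*cos(5*x)/68 + 15*sin(5*x)/68 + C1*cos(3*x)*exp(-2*x) + C2*exp(-2*x)*sin(3*x)

Characteristic equation r² + 4r + 13 = 0 has discriminant (4)² - 4·(13) = -36 < 0, so r = -2 ± 3i.
Hence y_h = C1*cos(3*x)*exp(-2*x) + C2*exp(-2*x)*sin(3*x).
Try y_p = A*cos(5*x) + B*sin(5*x). Substituting and equating the coefficients of cos(5x) and sin(5x) gives A = -9/68, B = 15/68, so y_p = -9*cos(5*x)/68 + 15*sin(5*x)/68.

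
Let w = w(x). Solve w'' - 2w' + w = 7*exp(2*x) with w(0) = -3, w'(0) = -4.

w = -10*exp(x) + 7*exp(2*x) - 8*x*exp(x)

Characteristic equation r² - 2r + 1 = 0 has discriminant (-2)² - 4·(1) = 0, so r = 1 is a repeated root.
Hence w_h = (C1 + C2*x)*exp(x).
Try w_p = A*exp(2*x). Substituting into the equation and dividing by exp(2*x) gives A = 7, so w_p = 7*exp(2*x).
General solution: w = 7*exp(2*x) + C1*exp(x) + C2*x*exp(x).
Apply the initial conditions: w(0) = 7 + C1 = -3 and w'(0) = 14 + C1 + C2 = -4. Solving gives C1 = -10, C2 = -8.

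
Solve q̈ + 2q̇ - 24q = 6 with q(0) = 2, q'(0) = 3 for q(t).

Characteristic equation r² + 2r - 24 = 0 factors as (r - 4)(r + 6) = 0, so r = 4, -6.
Hence q_h = C1*exp(4*t) + C2*exp(-6*t).
For the particular solution try q_p = A0. Substituting and matching coefficients of each power of t gives A0 = -1/4, so q_p = -1/4.
General solution: q = -1/4 + C1*exp(4*t) + C2*exp(-6*t).
Apply the initial conditions: q(0) = -1/4 + C1 + C2 = 2 and q'(0) = -6*C2 + 4*C1 = 3. Solving gives C1 = 33/20, C2 = 3/5.

q = -1/4 + 3*exp(-6*t)/5 + 33*exp(4*t)/20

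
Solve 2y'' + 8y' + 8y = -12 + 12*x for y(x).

y = -3 + 3*x/2 + C1*exp(-2*x) + C2*x*exp(-2*x)

Divide through by 2: y'' + 4y' + 4y = -6 + 6*x.
Characteristic equation r² + 4r + 4 = 0 has discriminant (4)² - 4·(4) = 0, so r = -2 is a repeated root.
Hence y_h = (C1 + C2*x)*exp(-2*x).
For the particular solution try y_p = A0 + A1*x. Substituting and matching coefficients of each power of x gives A0 = -3, A1 = 3/2, so y_p = -3 + 3*x/2.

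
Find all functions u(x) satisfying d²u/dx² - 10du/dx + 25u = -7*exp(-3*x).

Characteristic equation r² - 10r + 25 = 0 has discriminant (-10)² - 4·(25) = 0, so r = 5 is a repeated root.
Hence u_h = (C1 + C2*x)*exp(5*x).
Try u_p = A*exp(-3*x). Substituting into the equation and dividing by exp(-3*x) gives A = -7/64, so u_p = -7*exp(-3*x)/64.

u = -7*exp(-3*x)/64 + C1*exp(5*x) + C2*x*exp(5*x)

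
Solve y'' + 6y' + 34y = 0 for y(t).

Characteristic equation r² + 6r + 34 = 0 has discriminant (6)² - 4·(34) = -100 < 0, so r = -3 ± 5i.
Hence y_h = C1*cos(5*t)*exp(-3*t) + C2*exp(-3*t)*sin(5*t).

y = C1*cos(5*t)*exp(-3*t) + C2*exp(-3*t)*sin(5*t)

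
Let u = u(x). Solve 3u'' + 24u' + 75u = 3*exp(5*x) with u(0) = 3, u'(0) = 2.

Divide through by 3: u'' + 8u' + 25u = exp(5*x).
Characteristic equation r² + 8r + 25 = 0 has discriminant (8)² - 4·(25) = -36 < 0, so r = -4 ± 3i.
Hence u_h = C1*cos(3*x)*exp(-4*x) + C2*exp(-4*x)*sin(3*x).
Try u_p = A*exp(5*x). Substituting into the equation and dividing by exp(5*x) gives A = 1/90, so u_p = exp(5*x)/90.
General solution: u = exp(5*x)/90 + C1*cos(3*x)*exp(-4*x) + C2*exp(-4*x)*sin(3*x).
Apply the initial conditions: u(0) = 1/90 + C1 = 3 and u'(0) = 1/18 - 4*C1 + 3*C2 = 2. Solving gives C1 = 269/90, C2 = 139/30.

u = exp(5*x)/90 + 139*exp(-4*x)*sin(3*x)/30 + 269*cos(3*x)*exp(-4*x)/90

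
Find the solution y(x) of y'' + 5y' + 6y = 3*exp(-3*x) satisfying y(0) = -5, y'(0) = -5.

Characteristic equation r² + 5r + 6 = 0 factors as (r + 2)(r + 3) = 0, so r = -2, -3.
Hence y_h = C1*exp(-2*x) + C2*exp(-3*x).
Since exp(-3*x) solves the homogeneous equation (r = -3 is a root of multiplicity 1), multiply the trial by x. Try y_p = A*x*exp(-3*x). Substituting into the equation and dividing by exp(-3*x) gives A = -3, so y_p = -3*x*exp(-3*x).
General solution: y = C1*exp(-2*x) + C2*exp(-3*x) - 3*x*exp(-3*x).
Apply the initial conditions: y(0) = C1 + C2 = -5 and y'(0) = -3 - 3*C2 - 2*C1 = -5. Solving gives C1 = -17, C2 = 12.

y = -17*exp(-2*x) + 12*exp(-3*x) - 3*x*exp(-3*x)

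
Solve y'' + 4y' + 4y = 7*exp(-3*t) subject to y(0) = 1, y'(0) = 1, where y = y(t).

y = -6*exp(-2*t) + 7*exp(-3*t) + 10*t*exp(-2*t)

Characteristic equation r² + 4r + 4 = 0 has discriminant (4)² - 4·(4) = 0, so r = -2 is a repeated root.
Hence y_h = (C1 + C2*t)*exp(-2*t).
Try y_p = A*exp(-3*t). Substituting into the equation and dividing by exp(-3*t) gives A = 7, so y_p = 7*exp(-3*t).
General solution: y = 7*exp(-3*t) + C1*exp(-2*t) + C2*t*exp(-2*t).
Apply the initial conditions: y(0) = 7 + C1 = 1 and y'(0) = -21 + C2 - 2*C1 = 1. Solving gives C1 = -6, C2 = 10.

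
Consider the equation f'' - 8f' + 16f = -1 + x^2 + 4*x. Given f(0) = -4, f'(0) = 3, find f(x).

f = 11/128 - 523*exp(4*x)/128 + x**2/16 + 5*x/16 + 609*x*exp(4*x)/32

Characteristic equation r² - 8r + 16 = 0 has discriminant (-8)² - 4·(16) = 0, so r = 4 is a repeated root.
Hence f_h = (C1 + C2*x)*exp(4*x).
For the particular solution try f_p = A0 + A1*x + A2*x^2. Substituting and matching coefficients of each power of x gives A0 = 11/128, A1 = 5/16, A2 = 1/16, so f_p = 11/128 + x^2/16 + 5*x/16.
General solution: f = 11/128 + x^2/16 + 5*x/16 + C1*exp(4*x) + C2*x*exp(4*x).
Apply the initial conditions: f(0) = 11/128 + C1 = -4 and f'(0) = 5/16 + C2 + 4*C1 = 3. Solving gives C1 = -523/128, C2 = 609/32.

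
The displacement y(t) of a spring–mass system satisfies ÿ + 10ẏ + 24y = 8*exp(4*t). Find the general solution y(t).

y = exp(4*t)/10 + C1*exp(-6*t) + C2*exp(-4*t)

Characteristic equation r² + 10r + 24 = 0 factors as (r + 6)(r + 4) = 0, so r = -6, -4.
Hence y_h = C1*exp(-6*t) + C2*exp(-4*t).
Try y_p = A*exp(4*t). Substituting into the equation and dividing by exp(4*t) gives A = 1/10, so y_p = exp(4*t)/10.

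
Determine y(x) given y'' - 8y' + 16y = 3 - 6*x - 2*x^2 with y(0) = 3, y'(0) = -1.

y = -3/64 - x/2 - x**2/8 + 195*exp(4*x)/64 - 203*x*exp(4*x)/16

Characteristic equation r² - 8r + 16 = 0 has discriminant (-8)² - 4·(16) = 0, so r = 4 is a repeated root.
Hence y_h = (C1 + C2*x)*exp(4*x).
For the particular solution try y_p = A0 + A1*x + A2*x^2. Substituting and matching coefficients of each power of x gives A0 = -3/64, A1 = -1/2, A2 = -1/8, so y_p = -3/64 - x/2 - x^2/8.
General solution: y = -3/64 - x/2 - x^2/8 + C1*exp(4*x) + C2*x*exp(4*x).
Apply the initial conditions: y(0) = -3/64 + C1 = 3 and y'(0) = -1/2 + C2 + 4*C1 = -1. Solving gives C1 = 195/64, C2 = -203/16.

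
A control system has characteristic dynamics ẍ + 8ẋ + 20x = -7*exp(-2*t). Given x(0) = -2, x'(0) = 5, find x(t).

Characteristic equation r² + 8r + 20 = 0 has discriminant (8)² - 4·(20) = -16 < 0, so r = -4 ± 2i.
Hence x_h = C1*cos(2*t)*exp(-4*t) + C2*exp(-4*t)*sin(2*t).
Try x_p = A*exp(-2*t). Substituting into the equation and dividing by exp(-2*t) gives A = -7/8, so x_p = -7*exp(-2*t)/8.
General solution: x = -7*exp(-2*t)/8 + C1*cos(2*t)*exp(-4*t) + C2*exp(-4*t)*sin(2*t).
Apply the initial conditions: x(0) = -7/8 + C1 = -2 and x'(0) = 7/4 - 4*C1 + 2*C2 = 5. Solving gives C1 = -9/8, C2 = -5/8.

x = -7*exp(-2*t)/8 - 9*cos(2*t)*exp(-4*t)/8 - 5*exp(-4*t)*sin(2*t)/8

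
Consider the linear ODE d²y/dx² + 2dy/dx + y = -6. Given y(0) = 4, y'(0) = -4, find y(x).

y = -6 + 10*exp(-x) + 6*x*exp(-x)

Characteristic equation r² + 2r + 1 = 0 has discriminant (2)² - 4·(1) = 0, so r = -1 is a repeated root.
Hence y_h = (C1 + C2*x)*exp(-x).
For the particular solution try y_p = A0. Substituting and matching coefficients of each power of x gives A0 = -6, so y_p = -6.
General solution: y = -6 + C1*exp(-x) + C2*x*exp(-x).
Apply the initial conditions: y(0) = -6 + C1 = 4 and y'(0) = C2 - C1 = -4. Solving gives C1 = 10, C2 = 6.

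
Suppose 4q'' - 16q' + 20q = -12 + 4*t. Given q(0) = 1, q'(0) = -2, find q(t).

Divide through by 4: q'' - 4q' + 5q = -3 + t.
Characteristic equation r² - 4r + 5 = 0 has discriminant (-4)² - 4·(5) = -4 < 0, so r = 2 ± i.
Hence q_h = C1*cos(t)*exp(2*t) + C2*exp(2*t)*sin(t).
For the particular solution try q_p = A0 + A1*t. Substituting and matching coefficients of each power of t gives A0 = -11/25, A1 = 1/5, so q_p = -11/25 + t/5.
General solution: q = -11/25 + t/5 + C1*cos(t)*exp(2*t) + C2*exp(2*t)*sin(t).
Apply the initial conditions: q(0) = -11/25 + C1 = 1 and q'(0) = 1/5 + C2 + 2*C1 = -2. Solving gives C1 = 36/25, C2 = -127/25.

q = -11/25 + t/5 - 127*exp(2*t)*sin(t)/25 + 36*cos(t)*exp(2*t)/25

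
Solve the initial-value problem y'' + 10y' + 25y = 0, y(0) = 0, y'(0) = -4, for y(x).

Characteristic equation r² + 10r + 25 = 0 has discriminant (10)² - 4·(25) = 0, so r = -5 is a repeated root.
Hence y_h = (C1 + C2*x)*exp(-5*x).
Apply the initial conditions: y(0) = C1 = 0 and y'(0) = C2 - 5*C1 = -4. Solving gives C1 = 0, C2 = -4.

y = -4*x*exp(-5*x)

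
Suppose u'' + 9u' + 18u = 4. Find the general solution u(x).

Characteristic equation r² + 9r + 18 = 0 factors as (r + 3)(r + 6) = 0, so r = -3, -6.
Hence u_h = C1*exp(-3*x) + C2*exp(-6*x).
For the particular solution try u_p = A0. Substituting and matching coefficients of each power of x gives A0 = 2/9, so u_p = 2/9.

u = 2/9 + C1*exp(-3*x) + C2*exp(-6*x)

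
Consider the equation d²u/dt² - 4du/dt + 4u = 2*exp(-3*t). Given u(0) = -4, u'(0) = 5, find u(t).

Characteristic equation r² - 4r + 4 = 0 has discriminant (-4)² - 4·(4) = 0, so r = 2 is a repeated root.
Hence u_h = (C1 + C2*t)*exp(2*t).
Try u_p = A*exp(-3*t). Substituting into the equation and dividing by exp(-3*t) gives A = 2/25, so u_p = 2*exp(-3*t)/25.
General solution: u = 2*exp(-3*t)/25 + C1*exp(2*t) + C2*t*exp(2*t).
Apply the initial conditions: u(0) = 2/25 + C1 = -4 and u'(0) = -6/25 + C2 + 2*C1 = 5. Solving gives C1 = -102/25, C2 = 67/5.

u = -102*exp(2*t)/25 + 2*exp(-3*t)/25 + 67*t*exp(2*t)/5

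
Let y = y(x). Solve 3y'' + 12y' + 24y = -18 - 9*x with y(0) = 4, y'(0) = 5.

Divide through by 3: y'' + 4y' + 8y = -6 - 3*x.
Characteristic equation r² + 4r + 8 = 0 has discriminant (4)² - 4·(8) = -16 < 0, so r = -2 ± 2i.
Hence y_h = C1*cos(2*x)*exp(-2*x) + C2*exp(-2*x)*sin(2*x).
For the particular solution try y_p = A0 + A1*x. Substituting and matching coefficients of each power of x gives A0 = -9/16, A1 = -3/8, so y_p = -9/16 - 3*x/8.
General solution: y = -9/16 - 3*x/8 + C1*cos(2*x)*exp(-2*x) + C2*exp(-2*x)*sin(2*x).
Apply the initial conditions: y(0) = -9/16 + C1 = 4 and y'(0) = -3/8 - 2*C1 + 2*C2 = 5. Solving gives C1 = 73/16, C2 = 29/4.

y = -9/16 - 3*x/8 + 29*exp(-2*x)*sin(2*x)/4 + 73*cos(2*x)*exp(-2*x)/16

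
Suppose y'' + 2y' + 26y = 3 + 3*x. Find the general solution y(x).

y = 18/169 + 3*x/26 + C1*cos(5*x)*exp(-x) + C2*exp(-x)*sin(5*x)

Characteristic equation r² + 2r + 26 = 0 has discriminant (2)² - 4·(26) = -100 < 0, so r = -1 ± 5i.
Hence y_h = C1*cos(5*x)*exp(-x) + C2*exp(-x)*sin(5*x).
For the particular solution try y_p = A0 + A1*x. Substituting and matching coefficients of each power of x gives A0 = 18/169, A1 = 3/26, so y_p = 18/169 + 3*x/26.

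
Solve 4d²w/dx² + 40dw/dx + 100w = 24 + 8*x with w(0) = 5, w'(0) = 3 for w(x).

w = 26/125 + 2*x/25 + 599*exp(-5*x)/125 + 672*x*exp(-5*x)/25

Divide through by 4: w'' + 10w' + 25w = 6 + 2*x.
Characteristic equation r² + 10r + 25 = 0 has discriminant (10)² - 4·(25) = 0, so r = -5 is a repeated root.
Hence w_h = (C1 + C2*x)*exp(-5*x).
For the particular solution try w_p = A0 + A1*x. Substituting and matching coefficients of each power of x gives A0 = 26/125, A1 = 2/25, so w_p = 26/125 + 2*x/25.
General solution: w = 26/125 + 2*x/25 + C1*exp(-5*x) + C2*x*exp(-5*x).
Apply the initial conditions: w(0) = 26/125 + C1 = 5 and w'(0) = 2/25 + C2 - 5*C1 = 3. Solving gives C1 = 599/125, C2 = 672/25.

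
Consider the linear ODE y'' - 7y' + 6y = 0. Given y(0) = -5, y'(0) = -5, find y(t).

y = -5*exp(t)

Characteristic equation r² - 7r + 6 = 0 factors as (r - 1)(r - 6) = 0, so r = 1, 6.
Hence y_h = C1*exp(t) + C2*exp(6*t).
Apply the initial conditions: y(0) = C1 + C2 = -5 and y'(0) = C1 + 6*C2 = -5. Solving gives C1 = -5, C2 = 0.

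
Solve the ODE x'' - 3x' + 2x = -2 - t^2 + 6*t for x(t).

Characteristic equation r² - 3r + 2 = 0 factors as (r - 2)(r - 1) = 0, so r = 2, 1.
Hence x_h = C1*exp(2*t) + C2*exp(t).
For the particular solution try x_p = A0 + A1*t + A2*t^2. Substituting and matching coefficients of each power of t gives A0 = 7/4, A1 = 3/2, A2 = -1/2, so x_p = 7/4 - t^2/2 + 3*t/2.

x = 7/4 - t**2/2 + 3*t/2 + C1*exp(2*t) + C2*exp(t)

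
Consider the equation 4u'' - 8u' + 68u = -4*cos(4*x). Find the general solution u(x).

Divide through by 4: u'' - 2u' + 17u = -cos(4*x).
Characteristic equation r² - 2r + 17 = 0 has discriminant (-2)² - 4·(17) = -64 < 0, so r = 1 ± 4i.
Hence u_h = C1*cos(4*x)*exp(x) + C2*exp(x)*sin(4*x).
Try u_p = A*cos(4*x) + B*sin(4*x). Substituting and equating the coefficients of cos(4x) and sin(4x) gives A = -1/65, B = 8/65, so u_p = -cos(4*x)/65 + 8*sin(4*x)/65.

u = -cos(4*x)/65 + 8*sin(4*x)/65 + C1*cos(4*x)*exp(x) + C2*exp(x)*sin(4*x)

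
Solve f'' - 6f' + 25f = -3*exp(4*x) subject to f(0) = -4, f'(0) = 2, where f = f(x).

Characteristic equation r² - 6r + 25 = 0 has discriminant (-6)² - 4·(25) = -64 < 0, so r = 3 ± 4i.
Hence f_h = C1*cos(4*x)*exp(3*x) + C2*exp(3*x)*sin(4*x).
Try f_p = A*exp(4*x). Substituting into the equation and dividing by exp(4*x) gives A = -3/17, so f_p = -3*exp(4*x)/17.
General solution: f = -3*exp(4*x)/17 + C1*cos(4*x)*exp(3*x) + C2*exp(3*x)*sin(4*x).
Apply the initial conditions: f(0) = -3/17 + C1 = -4 and f'(0) = -12/17 + 3*C1 + 4*C2 = 2. Solving gives C1 = -65/17, C2 = 241/68.

f = -3*exp(4*x)/17 - 65*cos(4*x)*exp(3*x)/17 + 241*exp(3*x)*sin(4*x)/68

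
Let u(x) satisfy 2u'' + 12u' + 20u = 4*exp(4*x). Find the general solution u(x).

u = exp(4*x)/25 + C1*cos(x)*exp(-3*x) + C2*exp(-3*x)*sin(x)

Divide through by 2: u'' + 6u' + 10u = 2*exp(4*x).
Characteristic equation r² + 6r + 10 = 0 has discriminant (6)² - 4·(10) = -4 < 0, so r = -3 ± i.
Hence u_h = C1*cos(x)*exp(-3*x) + C2*exp(-3*x)*sin(x).
Try u_p = A*exp(4*x). Substituting into the equation and dividing by exp(4*x) gives A = 1/25, so u_p = exp(4*x)/25.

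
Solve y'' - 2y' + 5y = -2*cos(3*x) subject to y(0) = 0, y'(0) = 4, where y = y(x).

Characteristic equation r² - 2r + 5 = 0 has discriminant (-2)² - 4·(5) = -16 < 0, so r = 1 ± 2i.
Hence y_h = C1*cos(2*x)*exp(x) + C2*exp(x)*sin(2*x).
Try y_p = A*cos(3*x) + B*sin(3*x). Substituting and equating the coefficients of cos(3x) and sin(3x) gives A = 2/13, B = 3/13, so y_p = 2*cos(3*x)/13 + 3*sin(3*x)/13.
General solution: y = 2*cos(3*x)/13 + 3*sin(3*x)/13 + C1*cos(2*x)*exp(x) + C2*exp(x)*sin(2*x).
Apply the initial conditions: y(0) = 2/13 + C1 = 0 and y'(0) = 9/13 + C1 + 2*C2 = 4. Solving gives C1 = -2/13, C2 = 45/26.

y = 2*cos(3*x)/13 + 3*sin(3*x)/13 - 2*cos(2*x)*exp(x)/13 + 45*exp(x)*sin(2*x)/26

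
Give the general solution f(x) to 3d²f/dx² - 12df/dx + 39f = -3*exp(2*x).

Divide through by 3: f'' - 4f' + 13f = -exp(2*x).
Characteristic equation r² - 4r + 13 = 0 has discriminant (-4)² - 4·(13) = -36 < 0, so r = 2 ± 3i.
Hence f_h = C1*cos(3*x)*exp(2*x) + C2*exp(2*x)*sin(3*x).
Try f_p = A*exp(2*x). Substituting into the equation and dividing by exp(2*x) gives A = -1/9, so f_p = -exp(2*x)/9.

f = -exp(2*x)/9 + C1*cos(3*x)*exp(2*x) + C2*exp(2*x)*sin(3*x)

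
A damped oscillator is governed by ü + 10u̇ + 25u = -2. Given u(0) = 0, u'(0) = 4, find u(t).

Characteristic equation r² + 10r + 25 = 0 has discriminant (10)² - 4·(25) = 0, so r = -5 is a repeated root.
Hence u_h = (C1 + C2*t)*exp(-5*t).
For the particular solution try u_p = A0. Substituting and matching coefficients of each power of t gives A0 = -2/25, so u_p = -2/25.
General solution: u = -2/25 + C1*exp(-5*t) + C2*t*exp(-5*t).
Apply the initial conditions: u(0) = -2/25 + C1 = 0 and u'(0) = C2 - 5*C1 = 4. Solving gives C1 = 2/25, C2 = 22/5.

u = -2/25 + 2*exp(-5*t)/25 + 22*t*exp(-5*t)/5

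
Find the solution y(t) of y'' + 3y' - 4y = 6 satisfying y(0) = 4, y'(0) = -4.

y = -3/2 + 18*exp(t)/5 + 19*exp(-4*t)/10

Characteristic equation r² + 3r - 4 = 0 factors as (r - 1)(r + 4) = 0, so r = 1, -4.
Hence y_h = C1*exp(t) + C2*exp(-4*t).
For the particular solution try y_p = A0. Substituting and matching coefficients of each power of t gives A0 = -3/2, so y_p = -3/2.
General solution: y = -3/2 + C1*exp(t) + C2*exp(-4*t).
Apply the initial conditions: y(0) = -3/2 + C1 + C2 = 4 and y'(0) = C1 - 4*C2 = -4. Solving gives C1 = 18/5, C2 = 19/10.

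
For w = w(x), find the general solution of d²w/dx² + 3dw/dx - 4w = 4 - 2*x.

Characteristic equation r² + 3r - 4 = 0 factors as (r - 1)(r + 4) = 0, so r = 1, -4.
Hence w_h = C1*exp(x) + C2*exp(-4*x).
For the particular solution try w_p = A0 + A1*x. Substituting and matching coefficients of each power of x gives A0 = -5/8, A1 = 1/2, so w_p = -5/8 + x/2.

w = -5/8 + x/2 + C1*exp(x) + C2*exp(-4*x)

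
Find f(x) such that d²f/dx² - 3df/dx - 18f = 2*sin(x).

Characteristic equation r² - 3r - 18 = 0 factors as (r - 6)(r + 3) = 0, so r = 6, -3.
Hence f_h = C1*exp(6*x) + C2*exp(-3*x).
Try f_p = A*cos(x) + B*sin(x). Substituting and equating the coefficients of cos(x) and sin(x) gives A = 3/185, B = -19/185, so f_p = -19*sin(x)/185 + 3*cos(x)/185.

f = -19*sin(x)/185 + 3*cos(x)/185 + C1*exp(6*x) + C2*exp(-3*x)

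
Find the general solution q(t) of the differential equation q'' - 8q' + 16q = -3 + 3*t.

Characteristic equation r² - 8r + 16 = 0 has discriminant (-8)² - 4·(16) = 0, so r = 4 is a repeated root.
Hence q_h = (C1 + C2*t)*exp(4*t).
For the particular solution try q_p = A0 + A1*t. Substituting and matching coefficients of each power of t gives A0 = -3/32, A1 = 3/16, so q_p = -3/32 + 3*t/16.

q = -3/32 + 3*t/16 + C1*exp(4*t) + C2*t*exp(4*t)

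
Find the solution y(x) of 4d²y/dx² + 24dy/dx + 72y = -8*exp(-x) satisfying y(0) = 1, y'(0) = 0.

y = -2*exp(-x)/13 + 15*cos(3*x)*exp(-3*x)/13 + 43*exp(-3*x)*sin(3*x)/39

Divide through by 4: y'' + 6y' + 18y = -2*exp(-x).
Characteristic equation r² + 6r + 18 = 0 has discriminant (6)² - 4·(18) = -36 < 0, so r = -3 ± 3i.
Hence y_h = C1*cos(3*x)*exp(-3*x) + C2*exp(-3*x)*sin(3*x).
Try y_p = A*exp(-x). Substituting into the equation and dividing by exp(-x) gives A = -2/13, so y_p = -2*exp(-x)/13.
General solution: y = -2*exp(-x)/13 + C1*cos(3*x)*exp(-3*x) + C2*exp(-3*x)*sin(3*x).
Apply the initial conditions: y(0) = -2/13 + C1 = 1 and y'(0) = 2/13 - 3*C1 + 3*C2 = 0. Solving gives C1 = 15/13, C2 = 43/39.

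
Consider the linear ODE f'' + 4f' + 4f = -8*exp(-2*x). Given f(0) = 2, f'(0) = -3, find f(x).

Characteristic equation r² + 4r + 4 = 0 has discriminant (4)² - 4·(4) = 0, so r = -2 is a repeated root.
Hence f_h = (C1 + C2*x)*exp(-2*x).
Since exp(-2*x) solves the homogeneous equation (r = -2 is a root of multiplicity 2), multiply the trial by x^2. Try f_p = A*x^2*exp(-2*x). Substituting into the equation and dividing by exp(-2*x) gives A = -4, so f_p = -4*x^2*exp(-2*x).
General solution: f = C1*exp(-2*x) - 4*x^2*exp(-2*x) + C2*x*exp(-2*x).
Apply the initial conditions: f(0) = C1 = 2 and f'(0) = C2 - 2*C1 = -3. Solving gives C1 = 2, C2 = 1.

f = 2*exp(-2*x) + x*exp(-2*x) - 4*x**2*exp(-2*x)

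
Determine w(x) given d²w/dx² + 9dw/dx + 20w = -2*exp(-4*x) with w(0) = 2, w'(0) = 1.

Characteristic equation r² + 9r + 20 = 0 factors as (r + 5)(r + 4) = 0, so r = -5, -4.
Hence w_h = C1*exp(-5*x) + C2*exp(-4*x).
Since exp(-4*x) solves the homogeneous equation (r = -4 is a root of multiplicity 1), multiply the trial by x. Try w_p = A*x*exp(-4*x). Substituting into the equation and dividing by exp(-4*x) gives A = -2, so w_p = -2*x*exp(-4*x).
General solution: w = C1*exp(-5*x) + C2*exp(-4*x) - 2*x*exp(-4*x).
Apply the initial conditions: w(0) = C1 + C2 = 2 and w'(0) = -2 - 5*C1 - 4*C2 = 1. Solving gives C1 = -11, C2 = 13.

w = -11*exp(-5*x) + 13*exp(-4*x) - 2*x*exp(-4*x)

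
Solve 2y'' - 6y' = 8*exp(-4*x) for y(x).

y = C2 + exp(-4*x)/7 + C1*exp(3*x)

Divide through by 2: y'' - 3y' = 4*exp(-4*x).
Characteristic equation r² - 3r = 0 factors as (r - 3)r = 0, so r = 3, 0.
Hence y_h = C1*exp(3*x) + C2.
Try y_p = A*exp(-4*x). Substituting into the equation and dividing by exp(-4*x) gives A = 1/7, so y_p = exp(-4*x)/7.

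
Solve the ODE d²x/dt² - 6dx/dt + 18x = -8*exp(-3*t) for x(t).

x = -8*exp(-3*t)/45 + C1*cos(3*t)*exp(3*t) + C2*exp(3*t)*sin(3*t)

Characteristic equation r² - 6r + 18 = 0 has discriminant (-6)² - 4·(18) = -36 < 0, so r = 3 ± 3i.
Hence x_h = C1*cos(3*t)*exp(3*t) + C2*exp(3*t)*sin(3*t).
Try x_p = A*exp(-3*t). Substituting into the equation and dividing by exp(-3*t) gives A = -8/45, so x_p = -8*exp(-3*t)/45.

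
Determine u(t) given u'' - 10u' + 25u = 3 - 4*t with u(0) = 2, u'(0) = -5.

Characteristic equation r² - 10r + 25 = 0 has discriminant (-10)² - 4·(25) = 0, so r = 5 is a repeated root.
Hence u_h = (C1 + C2*t)*exp(5*t).
For the particular solution try u_p = A0 + A1*t. Substituting and matching coefficients of each power of t gives A0 = 7/125, A1 = -4/25, so u_p = 7/125 - 4*t/25.
General solution: u = 7/125 - 4*t/25 + C1*exp(5*t) + C2*t*exp(5*t).
Apply the initial conditions: u(0) = 7/125 + C1 = 2 and u'(0) = -4/25 + C2 + 5*C1 = -5. Solving gives C1 = 243/125, C2 = -364/25.

u = 7/125 - 4*t/25 + 243*exp(5*t)/125 - 364*t*exp(5*t)/25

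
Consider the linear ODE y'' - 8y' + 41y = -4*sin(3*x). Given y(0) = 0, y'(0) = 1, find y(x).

y = -3*cos(3*x)/50 - 2*sin(3*x)/25 + exp(4*x)*sin(5*x)/5 + 3*cos(5*x)*exp(4*x)/50

Characteristic equation r² - 8r + 41 = 0 has discriminant (-8)² - 4·(41) = -100 < 0, so r = 4 ± 5i.
Hence y_h = C1*cos(5*x)*exp(4*x) + C2*exp(4*x)*sin(5*x).
Try y_p = A*cos(3*x) + B*sin(3*x). Substituting and equating the coefficients of cos(3x) and sin(3x) gives A = -3/50, B = -2/25, so y_p = -3*cos(3*x)/50 - 2*sin(3*x)/25.
General solution: y = -3*cos(3*x)/50 - 2*sin(3*x)/25 + C1*cos(5*x)*exp(4*x) + C2*exp(4*x)*sin(5*x).
Apply the initial conditions: y(0) = -3/50 + C1 = 0 and y'(0) = -6/25 + 4*C1 + 5*C2 = 1. Solving gives C1 = 3/50, C2 = 1/5.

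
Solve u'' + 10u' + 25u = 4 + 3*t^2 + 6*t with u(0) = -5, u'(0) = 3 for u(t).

Characteristic equation r² + 10r + 25 = 0 has discriminant (10)² - 4·(25) = 0, so r = -5 is a repeated root.
Hence u_h = (C1 + C2*t)*exp(-5*t).
For the particular solution try u_p = A0 + A1*t + A2*t^2. Substituting and matching coefficients of each power of t gives A0 = 58/625, A1 = 18/125, A2 = 3/25, so u_p = 58/625 + 3*t^2/25 + 18*t/125.
General solution: u = 58/625 + 3*t^2/25 + 18*t/125 + C1*exp(-5*t) + C2*t*exp(-5*t).
Apply the initial conditions: u(0) = 58/625 + C1 = -5 and u'(0) = 18/125 + C2 - 5*C1 = 3. Solving gives C1 = -3183/625, C2 = -2826/125.

u = 58/625 - 3183*exp(-5*t)/625 + 3*t**2/25 + 18*t/125 - 2826*t*exp(-5*t)/125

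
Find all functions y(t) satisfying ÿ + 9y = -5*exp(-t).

Characteristic equation r² + 9 = 0 has discriminant (0)² - 4·(9) = -36 < 0, so r = ± 3i.
Hence y_h = C1*cos(3*t) + C2*sin(3*t).
Try y_p = A*exp(-t). Substituting into the equation and dividing by exp(-t) gives A = -1/2, so y_p = -exp(-t)/2.

y = -exp(-t)/2 + C1*cos(3*t) + C2*sin(3*t)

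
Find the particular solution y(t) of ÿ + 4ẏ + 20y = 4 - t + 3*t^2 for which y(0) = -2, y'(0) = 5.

Characteristic equation r² + 4r + 20 = 0 has discriminant (4)² - 4·(20) = -64 < 0, so r = -2 ± 4i.
Hence y_h = C1*cos(4*t)*exp(-2*t) + C2*exp(-2*t)*sin(4*t).
For the particular solution try y_p = A0 + A1*t + A2*t^2. Substituting and matching coefficients of each power of t gives A0 = 207/1000, A1 = -11/100, A2 = 3/20, so y_p = 207/1000 - 11*t/100 + 3*t^2/20.
General solution: y = 207/1000 - 11*t/100 + 3*t^2/20 + C1*cos(4*t)*exp(-2*t) + C2*exp(-2*t)*sin(4*t).
Apply the initial conditions: y(0) = 207/1000 + C1 = -2 and y'(0) = -11/100 - 2*C1 + 4*C2 = 5. Solving gives C1 = -2207/1000, C2 = 87/500.

y = 207/1000 - 11*t/100 + 3*t**2/20 - 2207*cos(4*t)*exp(-2*t)/1000 + 87*exp(-2*t)*sin(4*t)/500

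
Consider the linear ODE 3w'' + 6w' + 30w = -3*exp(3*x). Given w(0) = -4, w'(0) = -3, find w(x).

Divide through by 3: w'' + 2w' + 10w = -exp(3*x).
Characteristic equation r² + 2r + 10 = 0 has discriminant (2)² - 4·(10) = -36 < 0, so r = -1 ± 3i.
Hence w_h = C1*cos(3*x)*exp(-x) + C2*exp(-x)*sin(3*x).
Try w_p = A*exp(3*x). Substituting into the equation and dividing by exp(3*x) gives A = -1/25, so w_p = -exp(3*x)/25.
General solution: w = -exp(3*x)/25 + C1*cos(3*x)*exp(-x) + C2*exp(-x)*sin(3*x).
Apply the initial conditions: w(0) = -1/25 + C1 = -4 and w'(0) = -3/25 - C1 + 3*C2 = -3. Solving gives C1 = -99/25, C2 = -57/25.

w = -exp(3*x)/25 - 99*cos(3*x)*exp(-x)/25 - 57*exp(-x)*sin(3*x)/25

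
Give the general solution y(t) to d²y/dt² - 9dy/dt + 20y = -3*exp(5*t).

y = C1*exp(5*t) + C2*exp(4*t) - 3*t*exp(5*t)

Characteristic equation r² - 9r + 20 = 0 factors as (r - 5)(r - 4) = 0, so r = 5, 4.
Hence y_h = C1*exp(5*t) + C2*exp(4*t).
Since exp(5*t) solves the homogeneous equation (r = 5 is a root of multiplicity 1), multiply the trial by t. Try y_p = A*t*exp(5*t). Substituting into the equation and dividing by exp(5*t) gives A = -3, so y_p = -3*t*exp(5*t).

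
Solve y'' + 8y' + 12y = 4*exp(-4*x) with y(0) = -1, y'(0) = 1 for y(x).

y = -exp(-4*x) - 3*exp(-2*x)/4 + 3*exp(-6*x)/4

Characteristic equation r² + 8r + 12 = 0 factors as (r + 2)(r + 6) = 0, so r = -2, -6.
Hence y_h = C1*exp(-2*x) + C2*exp(-6*x).
Try y_p = A*exp(-4*x). Substituting into the equation and dividing by exp(-4*x) gives A = -1, so y_p = -exp(-4*x).
General solution: y = -exp(-4*x) + C1*exp(-2*x) + C2*exp(-6*x).
Apply the initial conditions: y(0) = -1 + C1 + C2 = -1 and y'(0) = 4 - 6*C2 - 2*C1 = 1. Solving gives C1 = -3/4, C2 = 3/4.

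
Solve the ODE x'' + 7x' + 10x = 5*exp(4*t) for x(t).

x = 5*exp(4*t)/54 + C1*exp(-2*t) + C2*exp(-5*t)

Characteristic equation r² + 7r + 10 = 0 factors as (r + 2)(r + 5) = 0, so r = -2, -5.
Hence x_h = C1*exp(-2*t) + C2*exp(-5*t).
Try x_p = A*exp(4*t). Substituting into the equation and dividing by exp(4*t) gives A = 5/54, so x_p = 5*exp(4*t)/54.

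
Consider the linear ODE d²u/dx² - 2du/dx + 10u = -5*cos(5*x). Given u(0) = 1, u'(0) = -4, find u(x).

u = 2*sin(5*x)/13 + 3*cos(5*x)/13 - 24*exp(x)*sin(3*x)/13 + 10*cos(3*x)*exp(x)/13

Characteristic equation r² - 2r + 10 = 0 has discriminant (-2)² - 4·(10) = -36 < 0, so r = 1 ± 3i.
Hence u_h = C1*cos(3*x)*exp(x) + C2*exp(x)*sin(3*x).
Try u_p = A*cos(5*x) + B*sin(5*x). Substituting and equating the coefficients of cos(5x) and sin(5x) gives A = 3/13, B = 2/13, so u_p = 2*sin(5*x)/13 + 3*cos(5*x)/13.
General solution: u = 2*sin(5*x)/13 + 3*cos(5*x)/13 + C1*cos(3*x)*exp(x) + C2*exp(x)*sin(3*x).
Apply the initial conditions: u(0) = 3/13 + C1 = 1 and u'(0) = 10/13 + C1 + 3*C2 = -4. Solving gives C1 = 10/13, C2 = -24/13.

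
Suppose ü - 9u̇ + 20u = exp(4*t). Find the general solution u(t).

Characteristic equation r² - 9r + 20 = 0 factors as (r - 5)(r - 4) = 0, so r = 5, 4.
Hence u_h = C1*exp(5*t) + C2*exp(4*t).
Since exp(4*t) solves the homogeneous equation (r = 4 is a root of multiplicity 1), multiply the trial by t. Try u_p = A*t*exp(4*t). Substituting into the equation and dividing by exp(4*t) gives A = -1, so u_p = -t*exp(4*t).

u = C1*exp(5*t) + C2*exp(4*t) - t*exp(4*t)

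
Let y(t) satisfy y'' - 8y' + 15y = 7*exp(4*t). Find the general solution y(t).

Characteristic equation r² - 8r + 15 = 0 factors as (r - 3)(r - 5) = 0, so r = 3, 5.
Hence y_h = C1*exp(3*t) + C2*exp(5*t).
Try y_p = A*exp(4*t). Substituting into the equation and dividing by exp(4*t) gives A = -7, so y_p = -7*exp(4*t).

y = -7*exp(4*t) + C1*exp(3*t) + C2*exp(5*t)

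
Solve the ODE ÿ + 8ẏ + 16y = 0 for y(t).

y = C1*exp(-4*t) + C2*t*exp(-4*t)

Characteristic equation r² + 8r + 16 = 0 has discriminant (8)² - 4·(16) = 0, so r = -4 is a repeated root.
Hence y_h = (C1 + C2*t)*exp(-4*t).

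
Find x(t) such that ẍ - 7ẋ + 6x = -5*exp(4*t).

x = 5*exp(4*t)/6 + C1*exp(6*t) + C2*exp(t)

Characteristic equation r² - 7r + 6 = 0 factors as (r - 6)(r - 1) = 0, so r = 6, 1.
Hence x_h = C1*exp(6*t) + C2*exp(t).
Try x_p = A*exp(4*t). Substituting into the equation and dividing by exp(4*t) gives A = 5/6, so x_p = 5*exp(4*t)/6.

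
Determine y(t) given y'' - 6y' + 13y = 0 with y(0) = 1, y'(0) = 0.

Characteristic equation r² - 6r + 13 = 0 has discriminant (-6)² - 4·(13) = -16 < 0, so r = 3 ± 2i.
Hence y_h = C1*cos(2*t)*exp(3*t) + C2*exp(3*t)*sin(2*t).
Apply the initial conditions: y(0) = C1 = 1 and y'(0) = 2*C2 + 3*C1 = 0. Solving gives C1 = 1, C2 = -3/2.

y = cos(2*t)*exp(3*t) - 3*exp(3*t)*sin(2*t)/2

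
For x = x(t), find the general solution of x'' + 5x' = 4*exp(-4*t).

x = C2 - exp(-4*t) + C1*exp(-5*t)

Characteristic equation r² + 5r = 0 factors as (r + 5)r = 0, so r = -5, 0.
Hence x_h = C1*exp(-5*t) + C2.
Try x_p = A*exp(-4*t). Substituting into the equation and dividing by exp(-4*t) gives A = -1, so x_p = -exp(-4*t).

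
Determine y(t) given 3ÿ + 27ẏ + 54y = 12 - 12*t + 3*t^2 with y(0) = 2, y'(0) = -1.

Divide through by 3: y'' + 9y' + 18y = 4 + t^2 - 4*t.
Characteristic equation r² + 9r + 18 = 0 factors as (r + 3)(r + 6) = 0, so r = -3, -6.
Hence y_h = C1*exp(-3*t) + C2*exp(-6*t).
For the particular solution try y_p = A0 + A1*t + A2*t^2. Substituting and matching coefficients of each power of t gives A0 = 115/324, A1 = -5/18, A2 = 1/18, so y_p = 115/324 - 5*t/18 + t^2/18.
General solution: y = 115/324 - 5*t/18 + t^2/18 + C1*exp(-3*t) + C2*exp(-6*t).
Apply the initial conditions: y(0) = 115/324 + C1 + C2 = 2 and y'(0) = -5/18 - 6*C2 - 3*C1 = -1. Solving gives C1 = 247/81, C2 = -455/324.

y = 115/324 - 455*exp(-6*t)/324 - 5*t/18 + t**2/18 + 247*exp(-3*t)/81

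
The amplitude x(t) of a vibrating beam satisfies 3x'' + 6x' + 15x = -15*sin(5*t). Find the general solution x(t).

x = sin(5*t)/5 + cos(5*t)/10 + C1*cos(2*t)*exp(-t) + C2*exp(-t)*sin(2*t)

Divide through by 3: x'' + 2x' + 5x = -5*sin(5*t).
Characteristic equation r² + 2r + 5 = 0 has discriminant (2)² - 4·(5) = -16 < 0, so r = -1 ± 2i.
Hence x_h = C1*cos(2*t)*exp(-t) + C2*exp(-t)*sin(2*t).
Try x_p = A*cos(5*t) + B*sin(5*t). Substituting and equating the coefficients of cos(5t) and sin(5t) gives A = 1/10, B = 1/5, so x_p = sin(5*t)/5 + cos(5*t)/10.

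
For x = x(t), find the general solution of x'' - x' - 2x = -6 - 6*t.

Characteristic equation r² - r - 2 = 0 factors as (r + 1)(r - 2) = 0, so r = -1, 2.
Hence x_h = C1*exp(-t) + C2*exp(2*t).
For the particular solution try x_p = A0 + A1*t. Substituting and matching coefficients of each power of t gives A0 = 3/2, A1 = 3, so x_p = 3/2 + 3*t.

x = 3/2 + 3*t + C1*exp(-t) + C2*exp(2*t)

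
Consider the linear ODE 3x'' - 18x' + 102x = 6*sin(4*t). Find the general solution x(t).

x = sin(4*t)/25 + 4*cos(4*t)/75 + C1*cos(5*t)*exp(3*t) + C2*exp(3*t)*sin(5*t)

Divide through by 3: x'' - 6x' + 34x = 2*sin(4*t).
Characteristic equation r² - 6r + 34 = 0 has discriminant (-6)² - 4·(34) = -100 < 0, so r = 3 ± 5i.
Hence x_h = C1*cos(5*t)*exp(3*t) + C2*exp(3*t)*sin(5*t).
Try x_p = A*cos(4*t) + B*sin(4*t). Substituting and equating the coefficients of cos(4t) and sin(4t) gives A = 4/75, B = 1/25, so x_p = sin(4*t)/25 + 4*cos(4*t)/75.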